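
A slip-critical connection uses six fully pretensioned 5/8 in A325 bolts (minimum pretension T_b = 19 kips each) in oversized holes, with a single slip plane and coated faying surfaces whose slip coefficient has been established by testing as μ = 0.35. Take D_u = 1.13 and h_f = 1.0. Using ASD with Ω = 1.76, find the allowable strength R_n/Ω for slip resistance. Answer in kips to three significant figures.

R_n = μ · D_u · h_f · T_b · n_s · n_b = 0.35 × 1.13 × 1.0 × 19 × 1 × 6 = 45.09 kips.
Allowable strength R_n/Ω = 45.09 / 1.76 = 25.6 kips.

25.6 kips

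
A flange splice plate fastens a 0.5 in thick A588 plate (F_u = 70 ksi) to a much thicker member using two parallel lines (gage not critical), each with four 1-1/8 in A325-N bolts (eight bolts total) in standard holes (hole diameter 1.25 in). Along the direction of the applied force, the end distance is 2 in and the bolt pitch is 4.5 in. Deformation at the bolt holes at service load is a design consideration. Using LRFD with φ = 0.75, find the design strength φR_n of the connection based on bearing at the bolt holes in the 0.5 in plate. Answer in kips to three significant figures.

Per bolt r_n = 1.2 l_c t F_u ≤ 2.4 d t F_u; upper limit = 2.4 × 1.125 × 0.5 × 70 = 94.5 kips.
Edge bolt: l_c = 2 − 1.25/2 = 1.375 in → 1.2 × 1.375 × 0.5 × 70 = 57.75 → r_n = 57.75 kips.
Interior bolts: l_c = 4.5 − 1.25 = 3.25 in → 1.2 × 3.25 × 0.5 × 70 = 136.5 → r_n = 94.5 kips.
R_n = 2 × 57.75 + 6 × 94.5 = 682.5 kips.
Design strength φR_n = 0.75 × 682.5 = 512 kips.

512 kips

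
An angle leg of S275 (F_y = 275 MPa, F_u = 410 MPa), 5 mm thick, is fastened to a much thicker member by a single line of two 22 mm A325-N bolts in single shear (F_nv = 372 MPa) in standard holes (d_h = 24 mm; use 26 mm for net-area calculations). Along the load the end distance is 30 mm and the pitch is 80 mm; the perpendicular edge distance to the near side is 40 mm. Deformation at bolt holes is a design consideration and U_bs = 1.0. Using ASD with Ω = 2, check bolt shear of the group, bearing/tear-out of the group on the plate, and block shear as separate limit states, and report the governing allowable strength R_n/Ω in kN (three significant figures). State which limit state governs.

Bolt shear: A_b = π·22²/4 = 380.1 mm²; R_n = 372 × 380.1 × 2 × 1 / 1000 = 282.8 kN → 282.8 / 2 = 141 kN.
Bearing: edge l_c = 18, r_n = 44.28 kN; interior l_c = 56, r_n = 108.2 kN; R_n = 44.28 + 1·108.2 = 152.5 kN → 76.3 kN.
Block shear: A_gv = 550, A_nv = 355, A_nt = 135 mm²; R_n = min(0.6F_uA_nv, 0.6F_yA_gv) + U_bs·F_u·A_nt = 142.7 kN → 71.3 kN.
Block shear governs: 71.3 kN.

71.3 kN (block shear governs)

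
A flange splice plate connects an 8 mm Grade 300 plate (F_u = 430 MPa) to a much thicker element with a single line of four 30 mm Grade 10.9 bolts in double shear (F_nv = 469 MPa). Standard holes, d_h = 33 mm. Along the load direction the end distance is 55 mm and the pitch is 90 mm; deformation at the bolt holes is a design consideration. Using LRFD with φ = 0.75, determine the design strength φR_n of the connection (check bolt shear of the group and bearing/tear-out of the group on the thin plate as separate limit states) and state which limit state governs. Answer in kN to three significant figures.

649 kN (bearing governs)

Bolt shear: A_b = π·30²/4 = 706.9 mm²; R_n = 469 × 706.9 × 4 × 2 / 1000 = 2652 kN → 0.75 × 2652 = 1990 kN.
Bearing (1.2 l_c t F_u ≤ 2.4 d t F_u): upper limit = 2.4·30·8·430 / 1000 = 247.7 kN.
  Edge l_c = 55 − 33/2 = 38.5 → r_n = 158.9 kN; interior l_c = 90 − 33 = 57 → r_n = 235.3 kN.
  R_n,bearing = 1·158.9 + 3·235.3 = 864.8 kN → 0.75 × 864.8 = 649 kN.
Bearing governs: 649 kN.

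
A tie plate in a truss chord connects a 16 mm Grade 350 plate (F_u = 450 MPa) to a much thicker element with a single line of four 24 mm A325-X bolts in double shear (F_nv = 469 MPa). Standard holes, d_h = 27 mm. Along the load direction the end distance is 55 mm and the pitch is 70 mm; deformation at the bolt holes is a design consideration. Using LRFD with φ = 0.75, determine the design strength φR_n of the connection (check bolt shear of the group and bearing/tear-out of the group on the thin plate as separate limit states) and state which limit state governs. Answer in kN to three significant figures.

Bolt shear: A_b = π·24²/4 = 452.4 mm²; R_n = 469 × 452.4 × 4 × 2 / 1000 = 1697 kN → 0.75 × 1697 = 1270 kN.
Bearing (1.2 l_c t F_u ≤ 2.4 d t F_u): upper limit = 2.4·24·16·450 / 1000 = 414.7 kN.
  Edge l_c = 55 − 27/2 = 41.5 → r_n = 358.6 kN; interior l_c = 70 − 27 = 43 → r_n = 371.5 kN.
  R_n,bearing = 1·358.6 + 3·371.5 = 1473 kN → 0.75 × 1473 = 1100 kN.
Bearing governs: 1100 kN.

1100 kN (bearing governs)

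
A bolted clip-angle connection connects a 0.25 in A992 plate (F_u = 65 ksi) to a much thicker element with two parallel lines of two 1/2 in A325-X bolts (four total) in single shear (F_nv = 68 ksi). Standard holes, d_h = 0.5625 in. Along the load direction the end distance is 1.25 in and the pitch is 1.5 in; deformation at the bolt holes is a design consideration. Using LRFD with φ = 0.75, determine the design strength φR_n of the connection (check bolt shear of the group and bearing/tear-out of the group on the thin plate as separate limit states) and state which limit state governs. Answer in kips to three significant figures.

Bolt shear: A_b = π·0.5²/4 = 0.1963 in²; R_n = 68 × 0.1963 × 4 × 1 = 53.41 kips → 0.75 × 53.41 = 40.1 kips.
Bearing (1.2 l_c t F_u ≤ 2.4 d t F_u): upper limit = 2.4·0.5·0.25·65 = 19.5 kips.
  Edge l_c = 1.25 − 0.5625/2 = 0.9688 → r_n = 18.89 kips; interior l_c = 1.5 − 0.5625 = 0.9375 → r_n = 18.28 kips.
  R_n,bearing = 2·18.89 + 2·18.28 = 74.34 kips → 0.75 × 74.34 = 55.8 kips.
Bolt shear governs: 40.1 kips.

40.1 kips (bolt shear governs)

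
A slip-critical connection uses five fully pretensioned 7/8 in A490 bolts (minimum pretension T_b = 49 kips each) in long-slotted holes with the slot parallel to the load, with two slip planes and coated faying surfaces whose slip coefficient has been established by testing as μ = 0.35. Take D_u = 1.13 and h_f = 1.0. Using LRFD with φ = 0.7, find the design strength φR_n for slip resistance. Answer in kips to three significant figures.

R_n = μ · D_u · h_f · T_b · n_s · n_b = 0.35 × 1.13 × 1.0 × 49 × 2 × 5 = 193.8 kips.
Design strength φR_n = 0.7 × 193.8 = 136 kips.

136 kips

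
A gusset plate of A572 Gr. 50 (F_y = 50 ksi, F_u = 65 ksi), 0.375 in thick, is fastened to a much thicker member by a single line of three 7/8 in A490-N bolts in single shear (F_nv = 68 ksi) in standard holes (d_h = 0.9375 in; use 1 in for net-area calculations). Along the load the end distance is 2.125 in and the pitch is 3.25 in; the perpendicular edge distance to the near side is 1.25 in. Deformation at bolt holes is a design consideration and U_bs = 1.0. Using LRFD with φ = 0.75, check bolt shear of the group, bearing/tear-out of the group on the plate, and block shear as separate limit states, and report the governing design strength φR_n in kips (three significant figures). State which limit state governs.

80.9 kips (block shear governs)

Bolt shear: A_b = π·0.875²/4 = 0.6013 in²; R_n = 68 × 0.6013 × 3 × 1 = 122.7 kips → 0.75 × 122.7 = 92 kips.
Bearing: edge l_c = 1.656, r_n = 48.45 kips; interior l_c = 2.312, r_n = 51.19 kips; R_n = 48.45 + 2·51.19 = 150.8 kips → 113 kips.
Block shear: A_gv = 3.234, A_nv = 2.297, A_nt = 0.2812 in²; R_n = min(0.6F_uA_nv, 0.6F_yA_gv) + U_bs·F_u·A_nt = 107.9 kips → 80.9 kips.
Block shear governs: 80.9 kips.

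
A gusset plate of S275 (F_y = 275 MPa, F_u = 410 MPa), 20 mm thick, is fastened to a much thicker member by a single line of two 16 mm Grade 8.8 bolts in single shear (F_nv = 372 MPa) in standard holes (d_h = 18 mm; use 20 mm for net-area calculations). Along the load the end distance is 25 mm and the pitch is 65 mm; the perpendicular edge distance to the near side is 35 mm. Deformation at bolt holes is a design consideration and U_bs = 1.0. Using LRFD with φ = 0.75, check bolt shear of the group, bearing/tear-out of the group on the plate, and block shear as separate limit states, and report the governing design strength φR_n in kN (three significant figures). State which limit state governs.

112 kN (bolt shear governs)

Bolt shear: A_b = π·16²/4 = 201.1 mm²; R_n = 372 × 201.1 × 2 × 1 / 1000 = 149.6 kN → 0.75 × 149.6 = 112 kN.
Bearing: edge l_c = 16, r_n = 157.4 kN; interior l_c = 47, r_n = 314.9 kN; R_n = 157.4 + 1·314.9 = 472.3 kN → 354 kN.
Block shear: A_gv = 1800, A_nv = 1200, A_nt = 500 mm²; R_n = min(0.6F_uA_nv, 0.6F_yA_gv) + U_bs·F_u·A_nt = 500.2 kN → 375 kN.
Bolt shear governs: 112 kN.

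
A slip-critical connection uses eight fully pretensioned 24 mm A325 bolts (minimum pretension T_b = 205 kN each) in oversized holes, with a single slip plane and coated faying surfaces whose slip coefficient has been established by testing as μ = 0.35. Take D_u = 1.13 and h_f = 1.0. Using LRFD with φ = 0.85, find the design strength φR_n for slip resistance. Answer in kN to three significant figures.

R_n = μ · D_u · h_f · T_b · n_s · n_b = 0.35 × 1.13 × 1.0 × 205 × 1 × 8 = 648.6 kN.
Design strength φR_n = 0.85 × 648.6 = 551 kN.

551 kN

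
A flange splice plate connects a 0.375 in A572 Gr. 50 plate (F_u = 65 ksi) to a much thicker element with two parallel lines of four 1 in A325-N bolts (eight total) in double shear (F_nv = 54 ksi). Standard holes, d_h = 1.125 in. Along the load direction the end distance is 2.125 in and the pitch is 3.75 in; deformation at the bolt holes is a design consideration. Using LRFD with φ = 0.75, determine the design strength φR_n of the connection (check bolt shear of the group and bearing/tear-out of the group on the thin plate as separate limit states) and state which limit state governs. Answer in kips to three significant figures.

332 kips (bearing governs)

Bolt shear: A_b = π·1²/4 = 0.7854 in²; R_n = 54 × 0.7854 × 8 × 2 = 678.6 kips → 0.75 × 678.6 = 509 kips.
Bearing (1.2 l_c t F_u ≤ 2.4 d t F_u): upper limit = 2.4·1·0.375·65 = 58.5 kips.
  Edge l_c = 2.125 − 1.125/2 = 1.562 → r_n = 45.7 kips; interior l_c = 3.75 − 1.125 = 2.625 → r_n = 58.5 kips.
  R_n,bearing = 2·45.7 + 6·58.5 = 442.4 kips → 0.75 × 442.4 = 332 kips.
Bearing governs: 332 kips.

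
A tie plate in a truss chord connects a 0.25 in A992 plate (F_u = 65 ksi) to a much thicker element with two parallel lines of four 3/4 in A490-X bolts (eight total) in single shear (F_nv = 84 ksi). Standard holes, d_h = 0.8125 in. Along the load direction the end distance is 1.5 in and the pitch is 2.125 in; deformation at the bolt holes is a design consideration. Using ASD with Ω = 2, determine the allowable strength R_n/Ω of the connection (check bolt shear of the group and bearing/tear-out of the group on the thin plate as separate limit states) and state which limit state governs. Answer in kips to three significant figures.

Bolt shear: A_b = π·0.75²/4 = 0.4418 in²; R_n = 84 × 0.4418 × 8 × 1 = 296.9 kips → 296.9 / 2 = 148 kips.
Bearing (1.2 l_c t F_u ≤ 2.4 d t F_u): upper limit = 2.4·0.75·0.25·65 = 29.25 kips.
  Edge l_c = 1.5 − 0.8125/2 = 1.094 → r_n = 21.33 kips; interior l_c = 2.125 − 0.8125 = 1.312 → r_n = 25.59 kips.
  R_n,bearing = 2·21.33 + 6·25.59 = 196.2 kips → 196.2 / 2 = 98.1 kips.
Bearing governs: 98.1 kips.

98.1 kips (bearing governs)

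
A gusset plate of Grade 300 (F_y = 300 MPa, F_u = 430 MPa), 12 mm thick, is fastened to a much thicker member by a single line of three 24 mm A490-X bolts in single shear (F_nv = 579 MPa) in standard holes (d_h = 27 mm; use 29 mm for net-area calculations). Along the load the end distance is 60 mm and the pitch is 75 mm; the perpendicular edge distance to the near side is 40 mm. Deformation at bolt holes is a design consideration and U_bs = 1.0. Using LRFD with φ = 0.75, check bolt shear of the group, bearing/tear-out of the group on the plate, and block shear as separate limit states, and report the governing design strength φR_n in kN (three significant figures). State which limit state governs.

Bolt shear: A_b = π·24²/4 = 452.4 mm²; R_n = 579 × 452.4 × 3 × 1 / 1000 = 785.8 kN → 0.75 × 785.8 = 589 kN.
Bearing: edge l_c = 46.5, r_n = 287.9 kN; interior l_c = 48, r_n = 297.2 kN; R_n = 287.9 + 2·297.2 = 882.4 kN → 662 kN.
Block shear: A_gv = 2520, A_nv = 1650, A_nt = 306 mm²; R_n = min(0.6F_uA_nv, 0.6F_yA_gv) + U_bs·F_u·A_nt = 557.3 kN → 418 kN.
Block shear governs: 418 kN.

418 kN (block shear governs)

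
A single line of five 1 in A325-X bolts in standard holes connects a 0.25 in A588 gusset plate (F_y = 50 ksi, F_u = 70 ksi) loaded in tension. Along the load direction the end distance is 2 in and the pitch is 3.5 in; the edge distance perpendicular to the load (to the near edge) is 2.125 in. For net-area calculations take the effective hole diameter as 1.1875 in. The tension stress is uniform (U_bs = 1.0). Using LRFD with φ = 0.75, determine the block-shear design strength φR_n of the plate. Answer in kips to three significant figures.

104 kips

Shear plane L_v = 2 + 4·3.5 = 16 in; A_gv = 16 × 0.25 = 4 in².
A_nv = (16 − 4.5·1.1875) × 0.25 = 2.664 in².
A_nt = (2.125 − 0.5·1.1875) × 0.25 = 0.3828 in².
0.6 F_u A_nv = 111.9 kips; 0.6 F_y A_gv = 120 kips → shear rupture governs the shear term.
R_n = 111.9 + 1.0 × 70 × 0.3828 = 138.7 kips.
Design strength φR_n = 0.75 × 138.7 = 104 kips.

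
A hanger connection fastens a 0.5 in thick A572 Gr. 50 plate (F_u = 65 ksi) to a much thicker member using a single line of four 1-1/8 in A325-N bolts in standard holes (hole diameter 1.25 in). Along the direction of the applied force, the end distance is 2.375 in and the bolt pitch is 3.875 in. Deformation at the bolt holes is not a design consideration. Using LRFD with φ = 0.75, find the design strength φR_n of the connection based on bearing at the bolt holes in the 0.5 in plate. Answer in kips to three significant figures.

Per bolt r_n = 1.5 l_c t F_u ≤ 3.0 d t F_u; upper limit = 3.0 × 1.125 × 0.5 × 65 = 109.7 kips.
Edge bolt: l_c = 2.375 − 1.25/2 = 1.75 in → 1.5 × 1.75 × 0.5 × 65 = 85.31 → r_n = 85.31 kips.
Interior bolts: l_c = 3.875 − 1.25 = 2.625 in → 1.5 × 2.625 × 0.5 × 65 = 128 → r_n = 109.7 kips.
R_n = 1 × 85.31 + 3 × 109.7 = 414.4 kips.
Design strength φR_n = 0.75 × 414.4 = 311 kips.

311 kips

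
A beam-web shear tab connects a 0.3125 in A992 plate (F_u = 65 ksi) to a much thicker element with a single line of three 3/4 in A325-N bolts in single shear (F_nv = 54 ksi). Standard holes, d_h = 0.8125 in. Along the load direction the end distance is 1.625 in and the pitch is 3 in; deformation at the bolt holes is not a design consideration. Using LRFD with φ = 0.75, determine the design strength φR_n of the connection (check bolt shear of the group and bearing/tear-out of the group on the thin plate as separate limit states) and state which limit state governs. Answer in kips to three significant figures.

Bolt shear: A_b = π·0.75²/4 = 0.4418 in²; R_n = 54 × 0.4418 × 3 × 1 = 71.57 kips → 0.75 × 71.57 = 53.7 kips.
Bearing (1.5 l_c t F_u ≤ 3.0 d t F_u): upper limit = 3.0·0.75·0.3125·65 = 45.7 kips.
  Edge l_c = 1.625 − 0.8125/2 = 1.219 → r_n = 37.13 kips; interior l_c = 3 − 0.8125 = 2.188 → r_n = 45.7 kips.
  R_n,bearing = 1·37.13 + 2·45.7 = 128.5 kips → 0.75 × 128.5 = 96.4 kips.
Bolt shear governs: 53.7 kips.

53.7 kips (bolt shear governs)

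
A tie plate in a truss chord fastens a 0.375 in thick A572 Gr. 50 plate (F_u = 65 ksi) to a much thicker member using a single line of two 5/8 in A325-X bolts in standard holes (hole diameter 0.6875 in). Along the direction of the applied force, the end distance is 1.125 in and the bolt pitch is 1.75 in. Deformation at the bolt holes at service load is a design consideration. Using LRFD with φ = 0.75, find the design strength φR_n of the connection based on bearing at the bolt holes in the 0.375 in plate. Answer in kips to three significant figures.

Per bolt r_n = 1.2 l_c t F_u ≤ 2.4 d t F_u; upper limit = 2.4 × 0.625 × 0.375 × 65 = 36.56 kips.
Edge bolt: l_c = 1.125 − 0.6875/2 = 0.7812 in → 1.2 × 0.7812 × 0.375 × 65 = 22.85 → r_n = 22.85 kips.
Interior bolts: l_c = 1.75 − 0.6875 = 1.062 in → 1.2 × 1.062 × 0.375 × 65 = 31.08 → r_n = 31.08 kips.
R_n = 1 × 22.85 + 1 × 31.08 = 53.93 kips.
Design strength φR_n = 0.75 × 53.93 = 40.4 kips.

40.4 kips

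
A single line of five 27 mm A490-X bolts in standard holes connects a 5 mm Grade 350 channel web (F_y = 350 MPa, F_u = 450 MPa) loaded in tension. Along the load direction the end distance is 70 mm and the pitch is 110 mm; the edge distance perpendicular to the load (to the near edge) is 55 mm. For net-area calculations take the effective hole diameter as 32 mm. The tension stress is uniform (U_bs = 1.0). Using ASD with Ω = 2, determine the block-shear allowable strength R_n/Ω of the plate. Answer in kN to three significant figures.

291 kN

Shear plane L_v = 70 + 4·110 = 510 mm; A_gv = 510 × 5 = 2550 mm².
A_nv = (510 − 4.5·32) × 5 = 1830 mm².
A_nt = (55 − 0.5·32) × 5 = 195 mm².
0.6 F_u A_nv = 494.1 kN; 0.6 F_y A_gv = 535.5 kN → shear rupture governs the shear term.
R_n = 494.1 + 1.0 × 450 × 195 / 1000 = 581.9 kN.
Allowable strength R_n/Ω = 581.9 / 2 = 291 kN.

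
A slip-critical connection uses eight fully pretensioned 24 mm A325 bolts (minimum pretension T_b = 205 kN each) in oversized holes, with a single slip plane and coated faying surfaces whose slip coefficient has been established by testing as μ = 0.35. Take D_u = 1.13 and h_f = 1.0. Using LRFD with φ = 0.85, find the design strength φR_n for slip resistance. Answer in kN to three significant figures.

R_n = μ · D_u · h_f · T_b · n_s · n_b = 0.35 × 1.13 × 1.0 × 205 × 1 × 8 = 648.6 kN.
Design strength φR_n = 0.85 × 648.6 = 551 kN.

551 kN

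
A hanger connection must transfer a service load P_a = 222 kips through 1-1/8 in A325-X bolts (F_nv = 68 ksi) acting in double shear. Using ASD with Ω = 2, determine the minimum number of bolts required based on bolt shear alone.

A_b = π·1.125²/4 = 0.994 in².
Per-bolt allowable strength R_n/Ω = 68 × 0.994 × 2 / 2 = 67.59 kips.
n ≥ 222 / 67.59 = 3.284 → use 4 bolts.

4 bolts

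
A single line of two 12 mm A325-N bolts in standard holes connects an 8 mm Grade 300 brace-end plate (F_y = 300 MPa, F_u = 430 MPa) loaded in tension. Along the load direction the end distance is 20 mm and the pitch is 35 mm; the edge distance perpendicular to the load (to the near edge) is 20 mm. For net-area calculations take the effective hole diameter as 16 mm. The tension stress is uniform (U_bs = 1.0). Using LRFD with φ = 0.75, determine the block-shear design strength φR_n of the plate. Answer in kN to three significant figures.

Shear plane L_v = 20 + 1·35 = 55 mm; A_gv = 55 × 8 = 440 mm².
A_nv = (55 − 1.5·16) × 8 = 248 mm².
A_nt = (20 − 0.5·16) × 8 = 96 mm².
0.6 F_u A_nv = 63.98 kN; 0.6 F_y A_gv = 79.2 kN → shear rupture governs the shear term.
R_n = 63.98 + 1.0 × 430 × 96 / 1000 = 105.3 kN.
Design strength φR_n = 0.75 × 105.3 = 78.9 kN.

78.9 kN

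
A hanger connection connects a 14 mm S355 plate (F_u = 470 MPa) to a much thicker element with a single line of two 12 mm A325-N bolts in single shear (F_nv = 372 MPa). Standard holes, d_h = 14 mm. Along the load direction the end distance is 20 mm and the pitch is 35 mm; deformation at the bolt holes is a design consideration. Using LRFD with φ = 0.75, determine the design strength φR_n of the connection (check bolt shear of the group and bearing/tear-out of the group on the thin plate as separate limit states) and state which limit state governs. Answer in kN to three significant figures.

63.1 kN (bolt shear governs)

Bolt shear: A_b = π·12²/4 = 113.1 mm²; R_n = 372 × 113.1 × 2 × 1 / 1000 = 84.14 kN → 0.75 × 84.14 = 63.1 kN.
Bearing (1.2 l_c t F_u ≤ 2.4 d t F_u): upper limit = 2.4·12·14·470 / 1000 = 189.5 kN.
  Edge l_c = 20 − 14/2 = 13 → r_n = 102.6 kN; interior l_c = 35 − 14 = 21 → r_n = 165.8 kN.
  R_n,bearing = 1·102.6 + 1·165.8 = 268.5 kN → 0.75 × 268.5 = 201 kN.
Bolt shear governs: 63.1 kN.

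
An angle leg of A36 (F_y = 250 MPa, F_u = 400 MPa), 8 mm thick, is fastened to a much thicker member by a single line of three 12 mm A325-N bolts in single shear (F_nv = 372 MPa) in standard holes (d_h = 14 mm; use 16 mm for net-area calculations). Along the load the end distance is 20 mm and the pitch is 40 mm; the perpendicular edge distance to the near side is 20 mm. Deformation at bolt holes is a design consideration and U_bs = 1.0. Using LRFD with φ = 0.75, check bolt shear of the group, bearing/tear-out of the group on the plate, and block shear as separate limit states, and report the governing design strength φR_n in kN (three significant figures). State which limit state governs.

Bolt shear: A_b = π·12²/4 = 113.1 mm²; R_n = 372 × 113.1 × 3 × 1 / 1000 = 126.2 kN → 0.75 × 126.2 = 94.7 kN.
Bearing: edge l_c = 13, r_n = 49.92 kN; interior l_c = 26, r_n = 92.16 kN; R_n = 49.92 + 2·92.16 = 234.2 kN → 176 kN.
Block shear: A_gv = 800, A_nv = 480, A_nt = 96 mm²; R_n = min(0.6F_uA_nv, 0.6F_yA_gv) + U_bs·F_u·A_nt = 153.6 kN → 115 kN.
Bolt shear governs: 94.7 kN.

94.7 kN (bolt shear governs)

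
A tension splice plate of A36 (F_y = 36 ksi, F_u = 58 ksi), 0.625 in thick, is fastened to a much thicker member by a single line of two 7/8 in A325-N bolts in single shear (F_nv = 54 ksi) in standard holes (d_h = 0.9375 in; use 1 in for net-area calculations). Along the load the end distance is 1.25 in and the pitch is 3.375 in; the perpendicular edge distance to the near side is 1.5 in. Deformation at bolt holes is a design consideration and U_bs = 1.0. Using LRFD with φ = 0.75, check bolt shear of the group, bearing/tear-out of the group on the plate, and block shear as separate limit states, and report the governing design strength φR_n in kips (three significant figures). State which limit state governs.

Bolt shear: A_b = π·0.875²/4 = 0.6013 in²; R_n = 54 × 0.6013 × 2 × 1 = 64.94 kips → 0.75 × 64.94 = 48.7 kips.
Bearing: edge l_c = 0.7812, r_n = 33.98 kips; interior l_c = 2.438, r_n = 76.12 kips; R_n = 33.98 + 1·76.12 = 110.1 kips → 82.6 kips.
Block shear: A_gv = 2.891, A_nv = 1.953, A_nt = 0.625 in²; R_n = min(0.6F_uA_nv, 0.6F_yA_gv) + U_bs·F_u·A_nt = 98.69 kips → 74 kips.
Bolt shear governs: 48.7 kips.

48.7 kips (bolt shear governs)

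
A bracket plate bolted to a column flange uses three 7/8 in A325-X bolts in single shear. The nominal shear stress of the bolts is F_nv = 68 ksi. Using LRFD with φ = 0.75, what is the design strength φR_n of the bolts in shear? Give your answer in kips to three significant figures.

92 kips

A_b = π × 0.875² / 4 = 0.6013 in².
R_n = F_nv · A_b · n · n_s = 68 × 0.6013 × 3 × 1 = 122.7 kips.
Design strength φR_n = 0.75 × 122.7 = 92 kips.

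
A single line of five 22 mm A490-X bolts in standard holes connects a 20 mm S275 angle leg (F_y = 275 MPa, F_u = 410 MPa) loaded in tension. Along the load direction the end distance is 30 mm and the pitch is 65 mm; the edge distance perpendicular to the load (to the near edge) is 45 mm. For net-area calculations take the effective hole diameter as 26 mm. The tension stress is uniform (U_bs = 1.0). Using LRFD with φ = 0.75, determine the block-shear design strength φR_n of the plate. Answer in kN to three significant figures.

Shear plane L_v = 30 + 4·65 = 290 mm; A_gv = 290 × 20 = 5800 mm².
A_nv = (290 − 4.5·26) × 20 = 3460 mm².
A_nt = (45 − 0.5·26) × 20 = 640 mm².
0.6 F_u A_nv = 851.2 kN; 0.6 F_y A_gv = 957 kN → shear rupture governs the shear term.
R_n = 851.2 + 1.0 × 410 × 640 / 1000 = 1114 kN.
Design strength φR_n = 0.75 × 1114 = 835 kN.

835 kN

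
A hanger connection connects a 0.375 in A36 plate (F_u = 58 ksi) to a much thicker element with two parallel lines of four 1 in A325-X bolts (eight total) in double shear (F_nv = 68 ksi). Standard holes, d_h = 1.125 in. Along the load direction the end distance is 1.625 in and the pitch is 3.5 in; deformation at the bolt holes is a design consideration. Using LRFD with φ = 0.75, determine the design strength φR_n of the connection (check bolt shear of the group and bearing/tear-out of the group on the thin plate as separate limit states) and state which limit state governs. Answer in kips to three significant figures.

276 kips (bearing governs)

Bolt shear: A_b = π·1²/4 = 0.7854 in²; R_n = 68 × 0.7854 × 8 × 2 = 854.5 kips → 0.75 × 854.5 = 641 kips.
Bearing (1.2 l_c t F_u ≤ 2.4 d t F_u): upper limit = 2.4·1·0.375·58 = 52.2 kips.
  Edge l_c = 1.625 − 1.125/2 = 1.062 → r_n = 27.73 kips; interior l_c = 3.5 − 1.125 = 2.375 → r_n = 52.2 kips.
  R_n,bearing = 2·27.73 + 6·52.2 = 368.7 kips → 0.75 × 368.7 = 276 kips.
Bearing governs: 276 kips.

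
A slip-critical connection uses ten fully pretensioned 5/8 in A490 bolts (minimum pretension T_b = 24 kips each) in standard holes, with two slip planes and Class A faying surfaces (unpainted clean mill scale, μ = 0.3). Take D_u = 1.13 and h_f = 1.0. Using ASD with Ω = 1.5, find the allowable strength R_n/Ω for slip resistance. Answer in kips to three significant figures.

R_n = μ · D_u · h_f · T_b · n_s · n_b = 0.3 × 1.13 × 1.0 × 24 × 2 × 10 = 162.7 kips.
Allowable strength R_n/Ω = 162.7 / 1.5 = 108 kips.

108 kips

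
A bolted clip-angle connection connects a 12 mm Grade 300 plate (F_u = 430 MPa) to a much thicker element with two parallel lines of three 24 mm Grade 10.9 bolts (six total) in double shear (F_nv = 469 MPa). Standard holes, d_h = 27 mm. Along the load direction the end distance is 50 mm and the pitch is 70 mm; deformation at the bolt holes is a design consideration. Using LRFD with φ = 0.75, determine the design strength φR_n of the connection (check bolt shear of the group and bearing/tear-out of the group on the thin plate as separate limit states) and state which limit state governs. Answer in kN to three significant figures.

1140 kN (bearing governs)

Bolt shear: A_b = π·24²/4 = 452.4 mm²; R_n = 469 × 452.4 × 6 × 2 / 1000 = 2546 kN → 0.75 × 2546 = 1910 kN.
Bearing (1.2 l_c t F_u ≤ 2.4 d t F_u): upper limit = 2.4·24·12·430 / 1000 = 297.2 kN.
  Edge l_c = 50 − 27/2 = 36.5 → r_n = 226 kN; interior l_c = 70 − 27 = 43 → r_n = 266.3 kN.
  R_n,bearing = 2·226 + 4·266.3 = 1517 kN → 0.75 × 1517 = 1140 kN.
Bearing governs: 1140 kN.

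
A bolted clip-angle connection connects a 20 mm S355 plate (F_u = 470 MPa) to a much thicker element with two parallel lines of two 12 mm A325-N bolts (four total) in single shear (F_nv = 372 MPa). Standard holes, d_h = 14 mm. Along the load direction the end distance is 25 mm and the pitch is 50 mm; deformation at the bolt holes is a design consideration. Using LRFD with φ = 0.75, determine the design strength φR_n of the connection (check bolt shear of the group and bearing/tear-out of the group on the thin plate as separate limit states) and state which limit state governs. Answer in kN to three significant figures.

126 kN (bolt shear governs)

Bolt shear: A_b = π·12²/4 = 113.1 mm²; R_n = 372 × 113.1 × 4 × 1 / 1000 = 168.3 kN → 0.75 × 168.3 = 126 kN.
Bearing (1.2 l_c t F_u ≤ 2.4 d t F_u): upper limit = 2.4·12·20·470 / 1000 = 270.7 kN.
  Edge l_c = 25 − 14/2 = 18 → r_n = 203 kN; interior l_c = 50 − 14 = 36 → r_n = 270.7 kN.
  R_n,bearing = 2·203 + 2·270.7 = 947.5 kN → 0.75 × 947.5 = 711 kN.
Bolt shear governs: 126 kN.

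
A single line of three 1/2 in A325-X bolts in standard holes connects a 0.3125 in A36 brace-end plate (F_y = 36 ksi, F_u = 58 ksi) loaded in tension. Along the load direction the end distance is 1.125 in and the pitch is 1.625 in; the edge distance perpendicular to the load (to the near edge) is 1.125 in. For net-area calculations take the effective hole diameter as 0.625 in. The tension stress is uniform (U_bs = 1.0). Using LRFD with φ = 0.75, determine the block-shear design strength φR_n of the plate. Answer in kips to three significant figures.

Shear plane L_v = 1.125 + 2·1.625 = 4.375 in; A_gv = 4.375 × 0.3125 = 1.367 in².
A_nv = (4.375 − 2.5·0.625) × 0.3125 = 0.8789 in².
A_nt = (1.125 − 0.5·0.625) × 0.3125 = 0.2539 in².
0.6 F_u A_nv = 30.59 kips; 0.6 F_y A_gv = 29.53 kips → shear yielding governs the shear term.
R_n = 29.53 + 1.0 × 58 × 0.2539 = 44.26 kips.
Design strength φR_n = 0.75 × 44.26 = 33.2 kips.

33.2 kips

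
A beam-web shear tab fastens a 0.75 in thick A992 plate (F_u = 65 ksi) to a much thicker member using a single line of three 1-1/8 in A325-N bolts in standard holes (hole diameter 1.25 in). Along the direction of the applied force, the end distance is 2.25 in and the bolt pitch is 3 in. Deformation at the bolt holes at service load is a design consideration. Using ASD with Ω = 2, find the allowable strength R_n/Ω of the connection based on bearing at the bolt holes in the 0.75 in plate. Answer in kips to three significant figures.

Per bolt r_n = 1.2 l_c t F_u ≤ 2.4 d t F_u; upper limit = 2.4 × 1.125 × 0.75 × 65 = 131.6 kips.
Edge bolt: l_c = 2.25 − 1.25/2 = 1.625 in → 1.2 × 1.625 × 0.75 × 65 = 95.06 → r_n = 95.06 kips.
Interior bolts: l_c = 3 − 1.25 = 1.75 in → 1.2 × 1.75 × 0.75 × 65 = 102.4 → r_n = 102.4 kips.
R_n = 1 × 95.06 + 2 × 102.4 = 299.8 kips.
Allowable strength R_n/Ω = 299.8 / 2 = 150 kips.

150 kips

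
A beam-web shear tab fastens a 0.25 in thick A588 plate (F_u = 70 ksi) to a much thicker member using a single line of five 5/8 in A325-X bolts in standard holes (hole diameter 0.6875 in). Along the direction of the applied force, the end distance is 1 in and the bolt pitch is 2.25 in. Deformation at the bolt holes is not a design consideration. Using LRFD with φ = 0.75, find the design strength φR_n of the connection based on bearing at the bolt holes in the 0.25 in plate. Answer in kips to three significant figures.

111 kips

Per bolt r_n = 1.5 l_c t F_u ≤ 3.0 d t F_u; upper limit = 3.0 × 0.625 × 0.25 × 70 = 32.81 kips.
Edge bolt: l_c = 1 − 0.6875/2 = 0.6562 in → 1.5 × 0.6562 × 0.25 × 70 = 17.23 → r_n = 17.23 kips.
Interior bolts: l_c = 2.25 − 0.6875 = 1.562 in → 1.5 × 1.562 × 0.25 × 70 = 41.02 → r_n = 32.81 kips.
R_n = 1 × 17.23 + 4 × 32.81 = 148.5 kips.
Design strength φR_n = 0.75 × 148.5 = 111 kips.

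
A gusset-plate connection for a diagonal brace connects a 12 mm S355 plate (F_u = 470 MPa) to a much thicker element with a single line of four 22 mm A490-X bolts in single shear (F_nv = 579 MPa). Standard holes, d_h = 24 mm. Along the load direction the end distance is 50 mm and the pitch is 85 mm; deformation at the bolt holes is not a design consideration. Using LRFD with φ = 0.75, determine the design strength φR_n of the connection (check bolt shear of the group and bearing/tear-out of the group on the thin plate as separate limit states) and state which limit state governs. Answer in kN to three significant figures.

660 kN (bolt shear governs)

Bolt shear: A_b = π·22²/4 = 380.1 mm²; R_n = 579 × 380.1 × 4 × 1 / 1000 = 880.4 kN → 0.75 × 880.4 = 660 kN.
Bearing (1.5 l_c t F_u ≤ 3.0 d t F_u): upper limit = 3.0·22·12·470 / 1000 = 372.2 kN.
  Edge l_c = 50 − 24/2 = 38 → r_n = 321.5 kN; interior l_c = 85 − 24 = 61 → r_n = 372.2 kN.
  R_n,bearing = 1·321.5 + 3·372.2 = 1438 kN → 0.75 × 1438 = 1080 kN.
Bolt shear governs: 660 kN.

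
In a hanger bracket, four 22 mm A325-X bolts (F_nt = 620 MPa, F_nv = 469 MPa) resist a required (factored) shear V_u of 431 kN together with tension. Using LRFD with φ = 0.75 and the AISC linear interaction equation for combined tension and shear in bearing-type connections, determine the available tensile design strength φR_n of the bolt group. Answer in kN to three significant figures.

349 kN

A_b = π·22²/4 = 380.1 mm²; f_rv = 431 × 1000 / (4 × 380.1) = 283.5 MPa.
F'_nt = 1.3 F_nt − (F_nt / φF_nv) f_rv = 1.3·620 − (620/(0.75·469))·283.5 = 306.4 MPa, capped at F_nt → F'_nt = 306.4 MPa.
R_n = F'_nt · A_b · n = 306.4 × 380.1 × 4 / 1000 = 465.9 kN.
Design strength φR_n = 0.75 × 465.9 = 349 kN.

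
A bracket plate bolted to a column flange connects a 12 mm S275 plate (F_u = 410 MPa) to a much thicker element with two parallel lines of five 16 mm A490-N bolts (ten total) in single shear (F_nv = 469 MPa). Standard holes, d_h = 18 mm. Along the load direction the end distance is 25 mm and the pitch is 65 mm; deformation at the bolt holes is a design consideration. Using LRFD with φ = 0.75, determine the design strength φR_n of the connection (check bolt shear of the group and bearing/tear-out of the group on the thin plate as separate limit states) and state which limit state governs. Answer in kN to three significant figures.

Bolt shear: A_b = π·16²/4 = 201.1 mm²; R_n = 469 × 201.1 × 10 × 1 / 1000 = 943 kN → 0.75 × 943 = 707 kN.
Bearing (1.2 l_c t F_u ≤ 2.4 d t F_u): upper limit = 2.4·16·12·410 / 1000 = 188.9 kN.
  Edge l_c = 25 − 18/2 = 16 → r_n = 94.46 kN; interior l_c = 65 − 18 = 47 → r_n = 188.9 kN.
  R_n,bearing = 2·94.46 + 8·188.9 = 1700 kN → 0.75 × 1700 = 1280 kN.
Bolt shear governs: 707 kN.

707 kN (bolt shear governs)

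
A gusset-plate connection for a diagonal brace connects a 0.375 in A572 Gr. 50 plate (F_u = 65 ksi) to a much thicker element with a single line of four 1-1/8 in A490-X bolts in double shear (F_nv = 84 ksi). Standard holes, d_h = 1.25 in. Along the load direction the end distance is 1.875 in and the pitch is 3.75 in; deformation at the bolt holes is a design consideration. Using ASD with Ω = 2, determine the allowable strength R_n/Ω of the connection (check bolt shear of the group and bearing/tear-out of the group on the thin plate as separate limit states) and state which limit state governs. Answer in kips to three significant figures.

Bolt shear: A_b = π·1.125²/4 = 0.994 in²; R_n = 84 × 0.994 × 4 × 2 = 668 kips → 668 / 2 = 334 kips.
Bearing (1.2 l_c t F_u ≤ 2.4 d t F_u): upper limit = 2.4·1.125·0.375·65 = 65.81 kips.
  Edge l_c = 1.875 − 1.25/2 = 1.25 → r_n = 36.56 kips; interior l_c = 3.75 − 1.25 = 2.5 → r_n = 65.81 kips.
  R_n,bearing = 1·36.56 + 3·65.81 = 234 kips → 234 / 2 = 117 kips.
Bearing governs: 117 kips.

117 kips (bearing governs)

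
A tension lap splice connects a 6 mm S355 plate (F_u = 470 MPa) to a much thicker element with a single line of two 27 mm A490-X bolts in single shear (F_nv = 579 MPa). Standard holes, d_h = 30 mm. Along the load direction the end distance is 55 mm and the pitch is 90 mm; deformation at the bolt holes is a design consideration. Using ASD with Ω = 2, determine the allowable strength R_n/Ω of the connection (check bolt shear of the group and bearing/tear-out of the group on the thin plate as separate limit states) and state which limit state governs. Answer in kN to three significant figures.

159 kN (bearing governs)

Bolt shear: A_b = π·27²/4 = 572.6 mm²; R_n = 579 × 572.6 × 2 × 1 / 1000 = 663 kN → 663 / 2 = 332 kN.
Bearing (1.2 l_c t F_u ≤ 2.4 d t F_u): upper limit = 2.4·27·6·470 / 1000 = 182.7 kN.
  Edge l_c = 55 − 30/2 = 40 → r_n = 135.4 kN; interior l_c = 90 − 30 = 60 → r_n = 182.7 kN.
  R_n,bearing = 1·135.4 + 1·182.7 = 318.1 kN → 318.1 / 2 = 159 kN.
Bearing governs: 159 kN.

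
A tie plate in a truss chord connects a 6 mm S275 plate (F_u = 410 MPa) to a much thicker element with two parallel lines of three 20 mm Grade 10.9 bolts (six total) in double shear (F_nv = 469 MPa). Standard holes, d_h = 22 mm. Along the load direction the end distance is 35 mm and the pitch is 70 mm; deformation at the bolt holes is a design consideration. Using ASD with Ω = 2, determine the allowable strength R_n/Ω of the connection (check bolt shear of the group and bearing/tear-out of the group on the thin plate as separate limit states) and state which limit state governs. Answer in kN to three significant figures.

307 kN (bearing governs)

Bolt shear: A_b = π·20²/4 = 314.2 mm²; R_n = 469 × 314.2 × 6 × 2 / 1000 = 1768 kN → 1768 / 2 = 884 kN.
Bearing (1.2 l_c t F_u ≤ 2.4 d t F_u): upper limit = 2.4·20·6·410 / 1000 = 118.1 kN.
  Edge l_c = 35 − 22/2 = 24 → r_n = 70.85 kN; interior l_c = 70 − 22 = 48 → r_n = 118.1 kN.
  R_n,bearing = 2·70.85 + 4·118.1 = 614 kN → 614 / 2 = 307 kN.
Bearing governs: 307 kN.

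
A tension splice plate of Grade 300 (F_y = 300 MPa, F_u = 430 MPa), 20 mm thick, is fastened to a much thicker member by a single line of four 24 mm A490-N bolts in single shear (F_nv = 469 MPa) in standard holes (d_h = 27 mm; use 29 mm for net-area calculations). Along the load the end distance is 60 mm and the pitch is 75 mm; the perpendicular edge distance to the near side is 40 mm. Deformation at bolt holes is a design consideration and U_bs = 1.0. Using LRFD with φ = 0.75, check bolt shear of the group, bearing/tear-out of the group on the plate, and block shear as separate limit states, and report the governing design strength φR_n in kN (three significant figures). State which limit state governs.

637 kN (bolt shear governs)

Bolt shear: A_b = π·24²/4 = 452.4 mm²; R_n = 469 × 452.4 × 4 × 1 / 1000 = 848.7 kN → 0.75 × 848.7 = 637 kN.
Bearing: edge l_c = 46.5, r_n = 479.9 kN; interior l_c = 48, r_n = 495.4 kN; R_n = 479.9 + 3·495.4 = 1966 kN → 1470 kN.
Block shear: A_gv = 5700, A_nv = 3670, A_nt = 510 mm²; R_n = min(0.6F_uA_nv, 0.6F_yA_gv) + U_bs·F_u·A_nt = 1166 kN → 875 kN.
Bolt shear governs: 637 kN.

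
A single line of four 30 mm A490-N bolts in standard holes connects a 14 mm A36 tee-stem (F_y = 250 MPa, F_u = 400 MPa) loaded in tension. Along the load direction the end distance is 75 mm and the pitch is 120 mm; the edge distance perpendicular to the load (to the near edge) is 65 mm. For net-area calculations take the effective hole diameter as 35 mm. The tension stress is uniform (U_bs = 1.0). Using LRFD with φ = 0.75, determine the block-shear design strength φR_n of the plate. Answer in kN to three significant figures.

Shear plane L_v = 75 + 3·120 = 435 mm; A_gv = 435 × 14 = 6090 mm².
A_nv = (435 − 3.5·35) × 14 = 4375 mm².
A_nt = (65 − 0.5·35) × 14 = 665 mm².
0.6 F_u A_nv = 1050 kN; 0.6 F_y A_gv = 913.5 kN → shear yielding governs the shear term.
R_n = 913.5 + 1.0 × 400 × 665 / 1000 = 1180 kN.
Design strength φR_n = 0.75 × 1180 = 885 kN.

885 kN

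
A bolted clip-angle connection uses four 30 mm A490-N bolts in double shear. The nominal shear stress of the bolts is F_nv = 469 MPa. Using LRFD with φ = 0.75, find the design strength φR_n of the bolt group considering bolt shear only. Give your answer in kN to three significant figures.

A_b = π × 30² / 4 = 706.9 mm².
R_n = F_nv · A_b · n · n_s = 469 × 706.9 × 4 × 2 / 1000 = 2652 kN.
Design strength φR_n = 0.75 × 2652 = 1990 kN.

1990 kN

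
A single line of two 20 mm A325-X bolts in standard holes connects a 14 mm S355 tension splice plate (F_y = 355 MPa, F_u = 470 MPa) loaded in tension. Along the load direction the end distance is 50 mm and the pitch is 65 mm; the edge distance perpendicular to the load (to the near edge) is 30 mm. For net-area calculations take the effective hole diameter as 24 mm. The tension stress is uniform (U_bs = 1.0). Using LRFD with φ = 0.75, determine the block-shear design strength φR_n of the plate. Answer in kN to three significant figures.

Shear plane L_v = 50 + 1·65 = 115 mm; A_gv = 115 × 14 = 1610 mm².
A_nv = (115 − 1.5·24) × 14 = 1106 mm².
A_nt = (30 − 0.5·24) × 14 = 252 mm².
0.6 F_u A_nv = 311.9 kN; 0.6 F_y A_gv = 342.9 kN → shear rupture governs the shear term.
R_n = 311.9 + 1.0 × 470 × 252 / 1000 = 430.3 kN.
Design strength φR_n = 0.75 × 430.3 = 323 kN.

323 kN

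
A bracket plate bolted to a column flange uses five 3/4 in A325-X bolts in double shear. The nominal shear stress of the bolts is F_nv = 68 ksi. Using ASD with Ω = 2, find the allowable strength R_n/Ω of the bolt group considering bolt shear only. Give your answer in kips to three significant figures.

A_b = π × 0.75² / 4 = 0.4418 in².
R_n = F_nv · A_b · n · n_s = 68 × 0.4418 × 5 × 2 = 300.4 kips.
Allowable strength R_n/Ω = 300.4 / 2 = 150 kips.

150 kips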